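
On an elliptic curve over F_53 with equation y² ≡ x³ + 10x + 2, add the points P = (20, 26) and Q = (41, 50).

(29, 47)

(20, 26) + (41, 50). λ = (50 - 26)/(41 - 20) ≡ 24/21 mod 53. 21⁻¹ ≡ 48 (mod 53), so λ ≡ 39.
  x = λ² - 20 - 41 = 1521 - 61 ≡ 29; y = λ·(20 - 29) - 26 ≡ 47. → (29, 47)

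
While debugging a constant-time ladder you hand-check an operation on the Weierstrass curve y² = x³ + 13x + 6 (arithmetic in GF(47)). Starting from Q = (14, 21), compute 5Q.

Double-and-add on 5 = (101)₂. Start with Q = (14, 21) for the leading 1-bit.
double: tangent at (14, 21): λ = (3·14² + 13)/(2·21) ≡ 37/42. 42⁻¹ ≡ 28 (mod 47) since 42·28 = 1176 ≡ 1, so λ ≡ 37·28 ≡ 2.
  x = λ² - 14 - 14 = 4 - 28 ≡ 23; y = λ·(14 - 23) - 21 ≡ 8. → (23, 8)
double: tangent at (23, 8): λ = (3·23² + 13)/(2·8) ≡ 2/16. 16⁻¹ ≡ 3 (mod 47) since 16·3 = 48 ≡ 1, so λ ≡ 2·3 ≡ 6.
  x = λ² - 23 - 23 = 36 - 46 ≡ 37; y = λ·(23 - 37) - 8 ≡ 2. → (37, 2)
add Q: (37, 2) + (14, 21). λ = (21 - 2)/(14 - 37) ≡ 19/24 mod 47. 24⁻¹ ≡ 2 (mod 47) since 24·2 = 48 ≡ 1, so λ ≡ 38.
  x = λ² - 37 - 14 = 1444 - 51 ≡ 30; y = λ·(37 - 30) - 2 ≡ 29. → (30, 29)

(30, 29)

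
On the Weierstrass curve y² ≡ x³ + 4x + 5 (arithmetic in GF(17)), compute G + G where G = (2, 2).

tangent at (2, 2): λ = (3·2² + 4)/(2·2) ≡ 16/4. 4⁻¹ ≡ 13 (mod 17), so λ ≡ 16·13 ≡ 4.
  x = λ² - 2 - 2 = 16 - 4 ≡ 12; y = λ·(2 - 12) - 2 ≡ 9. → (12, 9)

(12, 9)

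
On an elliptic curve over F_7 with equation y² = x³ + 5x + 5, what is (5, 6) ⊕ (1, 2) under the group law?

(5, 6) + (1, 2). λ = (2 - 6)/(1 - 5) ≡ 3/3 mod 7. 3⁻¹ ≡ 5 (mod 7), so λ ≡ 1.
  x = λ² - 5 - 1 = 1 - 6 ≡ 2; y = λ·(5 - 2) - 6 ≡ 4. → (2, 4)

(2, 4)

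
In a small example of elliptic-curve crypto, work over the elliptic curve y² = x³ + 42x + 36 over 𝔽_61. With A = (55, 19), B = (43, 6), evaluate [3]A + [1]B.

First 3A:
Repeated addition: build up to 3A.
2A: tangent at (55, 19): λ = (3·55² + 42)/(2·19) ≡ 28/38. 38⁻¹ ≡ 53 (mod 61), so λ ≡ 28·53 ≡ 20.
  x = λ² - 55 - 55 = 400 - 110 ≡ 46; y = λ·(55 - 46) - 19 ≡ 39. → (46, 39)
3A: (46, 39) + (55, 19). λ = (19 - 39)/(55 - 46) ≡ 41/9 mod 61. 9⁻¹ ≡ 34 (mod 61), so λ ≡ 52.
  x = λ² - 46 - 55 = 2704 - 101 ≡ 41; y = λ·(46 - 41) - 39 ≡ 38. → (41, 38)
3A = (41, 38).
Finally 3A + B:
(41, 38) + (43, 6). λ = (6 - 38)/(43 - 41) ≡ 29/2 mod 61. 2⁻¹ ≡ 31 (mod 61), so λ ≡ 45.
  x = λ² - 41 - 43 = 2025 - 84 ≡ 50; y = λ·(41 - 50) - 38 ≡ 45. → (50, 45)

(50, 45)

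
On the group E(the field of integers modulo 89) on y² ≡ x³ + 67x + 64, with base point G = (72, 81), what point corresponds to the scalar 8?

Repeated addition: build up to 8G.
2G: tangent at (72, 81): λ = (3·72² + 67)/(2·81) ≡ 44/73. 73⁻¹ ≡ 50 (mod 89) since 73·50 = 3650 ≡ 1, so λ ≡ 44·50 ≡ 64.
  x = λ² - 72 - 72 = 4096 - 144 ≡ 36; y = λ·(72 - 36) - 81 ≡ 87. → (36, 87)
3G: (36, 87) + (72, 81). λ = (81 - 87)/(72 - 36) ≡ 83/36 mod 89. 36⁻¹ ≡ 47 (mod 89) since 36·47 = 1692 ≡ 1, so λ ≡ 74.
  x = λ² - 36 - 72 = 5476 - 108 ≡ 28; y = λ·(36 - 28) - 87 ≡ 60. → (28, 60)
4G: (28, 60) + (72, 81). λ = (81 - 60)/(72 - 28) ≡ 21/44 mod 89. 44⁻¹ ≡ 87 (mod 89) since 44·87 = 3828 ≡ 1, so λ ≡ 47.
  x = λ² - 28 - 72 = 2209 - 100 ≡ 62; y = λ·(28 - 62) - 60 ≡ 33. → (62, 33)
5G: (62, 33) + (72, 81). λ = (81 - 33)/(72 - 62) ≡ 48/10 mod 89. 10⁻¹ ≡ 9 (mod 89) since 10·9 = 90 ≡ 1, so λ ≡ 76.
  x = λ² - 62 - 72 = 5776 - 134 ≡ 35; y = λ·(62 - 35) - 33 ≡ 61. → (35, 61)
6G: (35, 61) + (72, 81). λ = (81 - 61)/(72 - 35) ≡ 20/37 mod 89. 37⁻¹ ≡ 77 (mod 89) since 37·77 = 2849 ≡ 1, so λ ≡ 27.
  x = λ² - 35 - 72 = 729 - 107 ≡ 88; y = λ·(35 - 88) - 61 ≡ 21. → (88, 21)
7G: (88, 21) + (72, 81). λ = (81 - 21)/(72 - 88) ≡ 60/73 mod 89. 73⁻¹ ≡ 50 (mod 89) since 73·50 = 3650 ≡ 1, so λ ≡ 63.
  x = λ² - 88 - 72 = 3969 - 160 ≡ 71; y = λ·(88 - 71) - 21 ≡ 71. → (71, 71)
8G: (71, 71) + (72, 81). λ = (81 - 71)/(72 - 71) ≡ 10/1 mod 89. 1⁻¹ ≡ 1 (mod 89) since 1·1 = 1 ≡ 1, so λ ≡ 10.
  x = λ² - 71 - 72 = 100 - 143 ≡ 46; y = λ·(71 - 46) - 71 ≡ 1. → (46, 1)

(46, 1)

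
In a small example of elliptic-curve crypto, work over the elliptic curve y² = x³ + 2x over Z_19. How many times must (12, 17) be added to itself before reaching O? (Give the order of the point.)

2P: tangent at (12, 17): λ = (3·12² + 2)/(2·17) ≡ 16/15. 15⁻¹ ≡ 14 (mod 19) since 15·14 = 210 ≡ 1, so λ ≡ 16·14 ≡ 15.
  x = λ² - 12 - 12 = 225 - 24 ≡ 11; y = λ·(12 - 11) - 17 ≡ 17. → (11, 17)
3P: (11, 17) + (12, 17). λ = (17 - 17)/(12 - 11) ≡ 0/1 mod 19. 1⁻¹ ≡ 1 (mod 19), so λ ≡ 0.
  x = λ² - 11 - 12 = 0 - 23 ≡ 15; y = λ·(11 - 15) - 17 ≡ 2. → (15, 2)
4P: (15, 2) + (12, 17). λ = (17 - 2)/(12 - 15) ≡ 15/16 mod 19. 16⁻¹ ≡ 6 (mod 19), so λ ≡ 14.
  x = λ² - 15 - 12 = 196 - 27 ≡ 17; y = λ·(15 - 17) - 2 ≡ 8. → (17, 8)
5P: (17, 8) + (12, 17). λ = (17 - 8)/(12 - 17) ≡ 9/14 mod 19. 14⁻¹ ≡ 15 (mod 19) since 14·15 = 210 ≡ 1, so λ ≡ 2.
  x = λ² - 17 - 12 = 4 - 29 ≡ 13; y = λ·(17 - 13) - 8 ≡ 0. → (13, 0)
6P: (13, 0) + (12, 17). λ = (17 - 0)/(12 - 13) ≡ 17/18 mod 19. 18⁻¹ ≡ 18 (mod 19), so λ ≡ 2.
  x = λ² - 13 - 12 = 4 - 25 ≡ 17; y = λ·(13 - 17) - 0 ≡ 11. → (17, 11)
7P: (17, 11) + (12, 17). λ = (17 - 11)/(12 - 17) ≡ 6/14 mod 19. 14⁻¹ ≡ 15 (mod 19) since 14·15 = 210 ≡ 1, so λ ≡ 14.
  x = λ² - 17 - 12 = 196 - 29 ≡ 15; y = λ·(17 - 15) - 11 ≡ 17. → (15, 17)
8P: (15, 17) + (12, 17). λ = (17 - 17)/(12 - 15) ≡ 0/16 mod 19. 16⁻¹ ≡ 6 (mod 19) since 16·6 = 96 ≡ 1, so λ ≡ 0.
  x = λ² - 15 - 12 = 0 - 27 ≡ 11; y = λ·(15 - 11) - 17 ≡ 2. → (11, 2)
9P: (11, 2) + (12, 17). λ = (17 - 2)/(12 - 11) ≡ 15/1 mod 19. 1⁻¹ ≡ 1 (mod 19) since 1·1 = 1 ≡ 1, so λ ≡ 15.
  x = λ² - 11 - 12 = 225 - 23 ≡ 12; y = λ·(11 - 12) - 2 ≡ 2. → (12, 2)
10P: (12, 2) + (12, 17): same x and y₁ ≡ -y₂, so the sum is O.
10P = O, so the order is 10.

10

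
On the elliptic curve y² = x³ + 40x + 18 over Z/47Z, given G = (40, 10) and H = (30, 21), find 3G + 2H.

(10, 14)

First 3G:
Repeated addition: build up to 3G.
2G: tangent at (40, 10): λ = (3·40² + 40)/(2·10) ≡ 46/20. 20⁻¹ ≡ 40 (mod 47) since 20·40 = 800 ≡ 1, so λ ≡ 46·40 ≡ 7.
  x = λ² - 40 - 40 = 49 - 80 ≡ 16; y = λ·(40 - 16) - 10 ≡ 17. → (16, 17)
3G: (16, 17) + (40, 10). λ = (10 - 17)/(40 - 16) ≡ 40/24 mod 47. 24⁻¹ ≡ 2 (mod 47), so λ ≡ 33.
  x = λ² - 16 - 40 = 1089 - 56 ≡ 46; y = λ·(16 - 46) - 17 ≡ 27. → (46, 27)
3G = (46, 27).
Next 2H:
Repeated addition: build up to 2H.
2H: tangent at (30, 21): λ = (3·30² + 40)/(2·21) ≡ 14/42. 42⁻¹ ≡ 28 (mod 47), so λ ≡ 14·28 ≡ 16.
  x = λ² - 30 - 30 = 256 - 60 ≡ 8; y = λ·(30 - 8) - 21 ≡ 2. → (8, 2)
2H = (8, 2).
Finally 3G + 2H:
(46, 27) + (8, 2). λ = (2 - 27)/(8 - 46) ≡ 22/9 mod 47. 9⁻¹ ≡ 21 (mod 47), so λ ≡ 39.
  x = λ² - 46 - 8 = 1521 - 54 ≡ 10; y = λ·(46 - 10) - 27 ≡ 14. → (10, 14)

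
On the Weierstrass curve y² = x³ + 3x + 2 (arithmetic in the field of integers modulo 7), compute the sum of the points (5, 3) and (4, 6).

(0, 3)

(5, 3) + (4, 6). λ = (6 - 3)/(4 - 5) ≡ 3/6 mod 7. 6⁻¹ ≡ 6 (mod 7), so λ ≡ 4.
  x = λ² - 5 - 4 = 16 - 9 ≡ 0; y = λ·(5 - 0) - 3 ≡ 3. → (0, 3)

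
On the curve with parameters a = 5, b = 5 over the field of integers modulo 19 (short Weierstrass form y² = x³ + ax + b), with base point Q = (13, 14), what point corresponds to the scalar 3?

Repeated addition: build up to 3Q.
2Q: tangent at (13, 14): λ = (3·13² + 5)/(2·14) ≡ 18/9. 9⁻¹ ≡ 17 (mod 19), so λ ≡ 18·17 ≡ 2.
  x = λ² - 13 - 13 = 4 - 26 ≡ 16; y = λ·(13 - 16) - 14 ≡ 18. → (16, 18)
3Q: (16, 18) + (13, 14). λ = (14 - 18)/(13 - 16) ≡ 15/16 mod 19. 16⁻¹ ≡ 6 (mod 19), so λ ≡ 14.
  x = λ² - 16 - 13 = 196 - 29 ≡ 15; y = λ·(16 - 15) - 18 ≡ 15. → (15, 15)

(15, 15)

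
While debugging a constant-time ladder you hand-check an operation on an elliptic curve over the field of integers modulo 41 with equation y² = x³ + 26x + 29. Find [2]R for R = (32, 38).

(27, 18)

tangent at (32, 38): λ = (3·32² + 26)/(2·38) ≡ 23/35. 35⁻¹ ≡ 34 (mod 41) since 35·34 = 1190 ≡ 1, so λ ≡ 23·34 ≡ 3.
  x = λ² - 32 - 32 = 9 - 64 ≡ 27; y = λ·(32 - 27) - 38 ≡ 18. → (27, 18)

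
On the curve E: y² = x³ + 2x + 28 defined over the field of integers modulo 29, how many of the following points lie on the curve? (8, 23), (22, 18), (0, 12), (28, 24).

(8, 23): 23² ≡ 7, rhs ≡ 5 → off.
(22, 18): 18² ≡ 5, rhs ≡ 19 → off.
(0, 12): 12² ≡ 28, rhs ≡ 28 → on.
(28, 24): 24² ≡ 25, rhs ≡ 25 → on.

2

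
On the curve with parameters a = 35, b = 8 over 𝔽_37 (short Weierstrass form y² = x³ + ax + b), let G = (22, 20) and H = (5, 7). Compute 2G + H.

(9, 4)

First 2G:
Repeated addition: build up to 2G.
2G: tangent at (22, 20): λ = (3·22² + 35)/(2·20) ≡ 7/3. 3⁻¹ ≡ 25 (mod 37) since 3·25 = 75 ≡ 1, so λ ≡ 7·25 ≡ 27.
  x = λ² - 22 - 22 = 729 - 44 ≡ 19; y = λ·(22 - 19) - 20 ≡ 24. → (19, 24)
2G = (19, 24).
Finally 2G + H:
(19, 24) + (5, 7). λ = (7 - 24)/(5 - 19) ≡ 20/23 mod 37. 23⁻¹ ≡ 29 (mod 37), so λ ≡ 25.
  x = λ² - 19 - 5 = 625 - 24 ≡ 9; y = λ·(19 - 9) - 24 ≡ 4. → (9, 4)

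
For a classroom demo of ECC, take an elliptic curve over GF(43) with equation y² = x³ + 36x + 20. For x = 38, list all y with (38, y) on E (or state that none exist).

x³ + 36x + 20 = 56260 ≡ 16 (mod 43).
Square roots of 16 mod 43: 4 and 39 (since 4² = 16 ≡ 16).

4, 39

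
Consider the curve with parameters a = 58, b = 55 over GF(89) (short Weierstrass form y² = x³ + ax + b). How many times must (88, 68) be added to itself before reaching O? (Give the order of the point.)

7

2P: tangent at (88, 68): λ = (3·88² + 58)/(2·68) ≡ 61/47. 47⁻¹ ≡ 36 (mod 89) since 47·36 = 1692 ≡ 1, so λ ≡ 61·36 ≡ 60.
  x = λ² - 88 - 88 = 3600 - 176 ≡ 42; y = λ·(88 - 42) - 68 ≡ 22. → (42, 22)
3P: (42, 22) + (88, 68). λ = (68 - 22)/(88 - 42) ≡ 46/46 mod 89. 46⁻¹ ≡ 60 (mod 89) since 46·60 = 2760 ≡ 1, so λ ≡ 1.
  x = λ² - 42 - 88 = 1 - 130 ≡ 49; y = λ·(42 - 49) - 22 ≡ 60. → (49, 60)
4P: (49, 60) + (88, 68). λ = (68 - 60)/(88 - 49) ≡ 8/39 mod 89. 39⁻¹ ≡ 16 (mod 89), so λ ≡ 39.
  x = λ² - 49 - 88 = 1521 - 137 ≡ 49; y = λ·(49 - 49) - 60 ≡ 29. → (49, 29)
5P: (49, 29) + (88, 68). λ = (68 - 29)/(88 - 49) ≡ 39/39 mod 89. 39⁻¹ ≡ 16 (mod 89), so λ ≡ 1.
  x = λ² - 49 - 88 = 1 - 137 ≡ 42; y = λ·(49 - 42) - 29 ≡ 67. → (42, 67)
6P: (42, 67) + (88, 68). λ = (68 - 67)/(88 - 42) ≡ 1/46 mod 89. 46⁻¹ ≡ 60 (mod 89), so λ ≡ 60.
  x = λ² - 42 - 88 = 3600 - 130 ≡ 88; y = λ·(42 - 88) - 67 ≡ 21. → (88, 21)
7P: (88, 21) + (88, 68): same x and y₁ ≡ -y₂, so the sum is O.
7P = O, so the order is 7.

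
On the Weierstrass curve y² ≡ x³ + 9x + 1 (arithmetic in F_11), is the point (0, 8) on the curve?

y² = 8² ≡ 9; x³ + 9x + 1 = 1 ≡ 1 (mod 11). 9 ≠ 1.

no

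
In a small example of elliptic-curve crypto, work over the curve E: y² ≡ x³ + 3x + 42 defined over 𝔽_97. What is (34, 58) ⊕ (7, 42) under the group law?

(34, 58) + (7, 42). λ = (42 - 58)/(7 - 34) ≡ 81/70 mod 97. 70⁻¹ ≡ 79 (mod 97) since 70·79 = 5530 ≡ 1, so λ ≡ 94.
  x = λ² - 34 - 7 = 8836 - 41 ≡ 65; y = λ·(34 - 65) - 58 ≡ 35. → (65, 35)

(65, 35)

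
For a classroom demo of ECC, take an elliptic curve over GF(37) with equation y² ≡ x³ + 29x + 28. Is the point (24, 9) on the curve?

y² = 9² ≡ 7; x³ + 29x + 28 = 14548 ≡ 7 (mod 37). 7 = 7.

yes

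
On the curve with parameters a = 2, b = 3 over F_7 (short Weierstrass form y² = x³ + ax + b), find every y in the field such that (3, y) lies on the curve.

x³ + 2x + 3 = 36 ≡ 1 (mod 7).
Square roots of 1 mod 7: 1 and 6 (since 1² = 1 ≡ 1).

1, 6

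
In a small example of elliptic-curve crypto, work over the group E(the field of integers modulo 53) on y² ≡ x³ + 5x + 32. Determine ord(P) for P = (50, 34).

2P: tangent at (50, 34): λ = (3·50² + 5)/(2·34) ≡ 32/15. 15⁻¹ ≡ 46 (mod 53) since 15·46 = 690 ≡ 1, so λ ≡ 32·46 ≡ 41.
  x = λ² - 50 - 50 = 1681 - 100 ≡ 44; y = λ·(50 - 44) - 34 ≡ 0. → (44, 0)
3P: (44, 0) + (50, 34). λ = (34 - 0)/(50 - 44) ≡ 34/6 mod 53. 6⁻¹ ≡ 9 (mod 53), so λ ≡ 41.
  x = λ² - 44 - 50 = 1681 - 94 ≡ 50; y = λ·(44 - 50) - 0 ≡ 19. → (50, 19)
4P: (50, 19) + (50, 34): same x and y₁ ≡ -y₂, so the sum is O.
4P = O, so the order is 4.

4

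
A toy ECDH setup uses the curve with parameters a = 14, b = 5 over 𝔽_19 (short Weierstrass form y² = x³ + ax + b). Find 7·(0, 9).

(18, 16)

Write Q = (0, 9).
Repeated addition: build up to 7Q.
2Q: tangent at (0, 9): λ = (3·0² + 14)/(2·9) ≡ 14/18. 18⁻¹ ≡ 18 (mod 19), so λ ≡ 14·18 ≡ 5.
  x = λ² - 0 - 0 = 25 - 0 ≡ 6; y = λ·(0 - 6) - 9 ≡ 18. → (6, 18)
3Q: (6, 18) + (0, 9). λ = (9 - 18)/(0 - 6) ≡ 10/13 mod 19. 13⁻¹ ≡ 3 (mod 19) since 13·3 = 39 ≡ 1, so λ ≡ 11.
  x = λ² - 6 - 0 = 121 - 6 ≡ 1; y = λ·(6 - 1) - 18 ≡ 18. → (1, 18)
4Q: (1, 18) + (0, 9). λ = (9 - 18)/(0 - 1) ≡ 10/18 mod 19. 18⁻¹ ≡ 18 (mod 19) since 18·18 = 324 ≡ 1, so λ ≡ 9.
  x = λ² - 1 - 0 = 81 - 1 ≡ 4; y = λ·(1 - 4) - 18 ≡ 12. → (4, 12)
5Q: (4, 12) + (0, 9). λ = (9 - 12)/(0 - 4) ≡ 16/15 mod 19. 15⁻¹ ≡ 14 (mod 19), so λ ≡ 15.
  x = λ² - 4 - 0 = 225 - 4 ≡ 12; y = λ·(4 - 12) - 12 ≡ 1. → (12, 1)
6Q: (12, 1) + (0, 9). λ = (9 - 1)/(0 - 12) ≡ 8/7 mod 19. 7⁻¹ ≡ 11 (mod 19), so λ ≡ 12.
  x = λ² - 12 - 0 = 144 - 12 ≡ 18; y = λ·(12 - 18) - 1 ≡ 3. → (18, 3)
7Q: (18, 3) + (0, 9). λ = (9 - 3)/(0 - 18) ≡ 6/1 mod 19. 1⁻¹ ≡ 1 (mod 19), so λ ≡ 6.
  x = λ² - 18 - 0 = 36 - 18 ≡ 18; y = λ·(18 - 18) - 3 ≡ 16. → (18, 16)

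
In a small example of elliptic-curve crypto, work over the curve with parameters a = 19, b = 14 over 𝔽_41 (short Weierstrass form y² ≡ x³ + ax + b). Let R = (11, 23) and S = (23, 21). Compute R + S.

(15, 5)

(11, 23) + (23, 21). λ = (21 - 23)/(23 - 11) ≡ 39/12 mod 41. 12⁻¹ ≡ 24 (mod 41), so λ ≡ 34.
  x = λ² - 11 - 23 = 1156 - 34 ≡ 15; y = λ·(11 - 15) - 23 ≡ 5. → (15, 5)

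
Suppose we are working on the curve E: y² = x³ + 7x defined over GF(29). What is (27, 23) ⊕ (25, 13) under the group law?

(2, 15)

(27, 23) + (25, 13). λ = (13 - 23)/(25 - 27) ≡ 19/27 mod 29. 27⁻¹ ≡ 14 (mod 29), so λ ≡ 5.
  x = λ² - 27 - 25 = 25 - 52 ≡ 2; y = λ·(27 - 2) - 23 ≡ 15. → (2, 15)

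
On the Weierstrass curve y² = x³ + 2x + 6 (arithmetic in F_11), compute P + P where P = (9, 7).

tangent at (9, 7): λ = (3·9² + 2)/(2·7) ≡ 3/3. 3⁻¹ ≡ 4 (mod 11), so λ ≡ 3·4 ≡ 1.
  x = λ² - 9 - 9 = 1 - 18 ≡ 5; y = λ·(9 - 5) - 7 ≡ 8. → (5, 8)

(5, 8)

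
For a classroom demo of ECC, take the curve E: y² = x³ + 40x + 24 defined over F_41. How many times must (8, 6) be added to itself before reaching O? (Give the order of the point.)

10

2P: tangent at (8, 6): λ = (3·8² + 40)/(2·6) ≡ 27/12. 12⁻¹ ≡ 24 (mod 41) since 12·24 = 288 ≡ 1, so λ ≡ 27·24 ≡ 33.
  x = λ² - 8 - 8 = 1089 - 16 ≡ 7; y = λ·(8 - 7) - 6 ≡ 27. → (7, 27)
3P: (7, 27) + (8, 6). λ = (6 - 27)/(8 - 7) ≡ 20/1 mod 41. 1⁻¹ ≡ 1 (mod 41), so λ ≡ 20.
  x = λ² - 7 - 8 = 400 - 15 ≡ 16; y = λ·(7 - 16) - 27 ≡ 39. → (16, 39)
4P: (16, 39) + (8, 6). λ = (6 - 39)/(8 - 16) ≡ 8/33 mod 41. 33⁻¹ ≡ 5 (mod 41) since 33·5 = 165 ≡ 1, so λ ≡ 40.
  x = λ² - 16 - 8 = 1600 - 24 ≡ 18; y = λ·(16 - 18) - 39 ≡ 4. → (18, 4)
5P: (18, 4) + (8, 6). λ = (6 - 4)/(8 - 18) ≡ 2/31 mod 41. 31⁻¹ ≡ 4 (mod 41) since 31·4 = 124 ≡ 1, so λ ≡ 8.
  x = λ² - 18 - 8 = 64 - 26 ≡ 38; y = λ·(18 - 38) - 4 ≡ 0. → (38, 0)
6P: (38, 0) + (8, 6). λ = (6 - 0)/(8 - 38) ≡ 6/11 mod 41. 11⁻¹ ≡ 15 (mod 41), so λ ≡ 8.
  x = λ² - 38 - 8 = 64 - 46 ≡ 18; y = λ·(38 - 18) - 0 ≡ 37. → (18, 37)
7P: (18, 37) + (8, 6). λ = (6 - 37)/(8 - 18) ≡ 10/31 mod 41. 31⁻¹ ≡ 4 (mod 41) since 31·4 = 124 ≡ 1, so λ ≡ 40.
  x = λ² - 18 - 8 = 1600 - 26 ≡ 16; y = λ·(18 - 16) - 37 ≡ 2. → (16, 2)
8P: (16, 2) + (8, 6). λ = (6 - 2)/(8 - 16) ≡ 4/33 mod 41. 33⁻¹ ≡ 5 (mod 41), so λ ≡ 20.
  x = λ² - 16 - 8 = 400 - 24 ≡ 7; y = λ·(16 - 7) - 2 ≡ 14. → (7, 14)
9P: (7, 14) + (8, 6). λ = (6 - 14)/(8 - 7) ≡ 33/1 mod 41. 1⁻¹ ≡ 1 (mod 41), so λ ≡ 33.
  x = λ² - 7 - 8 = 1089 - 15 ≡ 8; y = λ·(7 - 8) - 14 ≡ 35. → (8, 35)
10P: (8, 35) + (8, 6): same x and y₁ ≡ -y₂, so the sum is O.
10P = O, so the order is 10.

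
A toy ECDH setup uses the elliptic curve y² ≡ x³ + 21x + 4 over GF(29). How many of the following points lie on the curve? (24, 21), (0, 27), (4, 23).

3

(24, 21): 21² ≡ 6, rhs ≡ 6 → on.
(0, 27): 27² ≡ 4, rhs ≡ 4 → on.
(4, 23): 23² ≡ 7, rhs ≡ 7 → on.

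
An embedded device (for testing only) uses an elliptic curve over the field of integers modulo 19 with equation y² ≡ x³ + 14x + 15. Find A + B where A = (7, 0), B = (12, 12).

(5, 1)

(7, 0) + (12, 12). λ = (12 - 0)/(12 - 7) ≡ 12/5 mod 19. 5⁻¹ ≡ 4 (mod 19) since 5·4 = 20 ≡ 1, so λ ≡ 10.
  x = λ² - 7 - 12 = 100 - 19 ≡ 5; y = λ·(7 - 5) - 0 ≡ 1. → (5, 1)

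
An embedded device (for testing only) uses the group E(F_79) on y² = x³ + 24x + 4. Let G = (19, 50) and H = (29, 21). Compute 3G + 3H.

First 3G:
Repeated addition: build up to 3G.
2G: tangent at (19, 50): λ = (3·19² + 24)/(2·50) ≡ 1/21. 21⁻¹ ≡ 64 (mod 79), so λ ≡ 1·64 ≡ 64.
  x = λ² - 19 - 19 = 4096 - 38 ≡ 29; y = λ·(19 - 29) - 50 ≡ 21. → (29, 21)
3G: (29, 21) + (19, 50). λ = (50 - 21)/(19 - 29) ≡ 29/69 mod 79. 69⁻¹ ≡ 71 (mod 79) since 69·71 = 4899 ≡ 1, so λ ≡ 5.
  x = λ² - 29 - 19 = 25 - 48 ≡ 56; y = λ·(29 - 56) - 21 ≡ 2. → (56, 2)
3G = (56, 2).
Next 3H:
Repeated addition: build up to 3H.
2H: tangent at (29, 21): λ = (3·29² + 24)/(2·21) ≡ 19/42. 42⁻¹ ≡ 32 (mod 79), so λ ≡ 19·32 ≡ 55.
  x = λ² - 29 - 29 = 3025 - 58 ≡ 44; y = λ·(29 - 44) - 21 ≡ 23. → (44, 23)
3H: (44, 23) + (29, 21). λ = (21 - 23)/(29 - 44) ≡ 77/64 mod 79. 64⁻¹ ≡ 21 (mod 79), so λ ≡ 37.
  x = λ² - 44 - 29 = 1369 - 73 ≡ 32; y = λ·(44 - 32) - 23 ≡ 26. → (32, 26)
3H = (32, 26).
Finally 3G + 3H:
(56, 2) + (32, 26). λ = (26 - 2)/(32 - 56) ≡ 24/55 mod 79. 55⁻¹ ≡ 23 (mod 79), so λ ≡ 78.
  x = λ² - 56 - 32 = 6084 - 88 ≡ 71; y = λ·(56 - 71) - 2 ≡ 13. → (71, 13)

(71, 13)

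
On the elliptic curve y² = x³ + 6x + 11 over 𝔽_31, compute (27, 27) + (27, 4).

O

The two points share x = 27 and their y-coordinates satisfy 27 + 4 ≡ 0 (mod 31), so they are inverses. Their sum is O.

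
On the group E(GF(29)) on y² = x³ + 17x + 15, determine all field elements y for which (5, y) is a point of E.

14, 15

x³ + 17x + 15 = 225 ≡ 22 (mod 29).
Square roots of 22 mod 29: 14 and 15 (since 14² = 196 ≡ 22).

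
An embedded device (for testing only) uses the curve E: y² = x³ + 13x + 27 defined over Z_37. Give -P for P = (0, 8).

(0, 29)

-(0, 8) = (0, -8 mod 37) = (0, 29).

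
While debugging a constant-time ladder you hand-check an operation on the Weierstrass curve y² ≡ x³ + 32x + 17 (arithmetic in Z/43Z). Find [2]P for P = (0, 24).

(10, 41)

tangent at (0, 24): λ = (3·0² + 32)/(2·24) ≡ 32/5. 5⁻¹ ≡ 26 (mod 43) since 5·26 = 130 ≡ 1, so λ ≡ 32·26 ≡ 15.
  x = λ² - 0 - 0 = 225 - 0 ≡ 10; y = λ·(0 - 10) - 24 ≡ 41. → (10, 41)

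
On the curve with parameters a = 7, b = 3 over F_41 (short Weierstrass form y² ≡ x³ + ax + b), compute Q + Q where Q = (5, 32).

tangent at (5, 32): λ = (3·5² + 7)/(2·32) ≡ 0/23. 23⁻¹ ≡ 25 (mod 41) since 23·25 = 575 ≡ 1, so λ ≡ 0·25 ≡ 0.
  x = λ² - 5 - 5 = 0 - 10 ≡ 31; y = λ·(5 - 31) - 32 ≡ 9. → (31, 9)

(31, 9)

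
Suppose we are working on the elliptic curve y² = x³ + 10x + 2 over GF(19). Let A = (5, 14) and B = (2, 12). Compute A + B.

(5, 14) + (2, 12). λ = (12 - 14)/(2 - 5) ≡ 17/16 mod 19. 16⁻¹ ≡ 6 (mod 19), so λ ≡ 7.
  x = λ² - 5 - 2 = 49 - 7 ≡ 4; y = λ·(5 - 4) - 14 ≡ 12. → (4, 12)

(4, 12)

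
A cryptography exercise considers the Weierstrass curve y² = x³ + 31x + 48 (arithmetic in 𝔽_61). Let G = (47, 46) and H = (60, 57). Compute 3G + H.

(60, 57)

First 3G:
Repeated addition: build up to 3G.
2G: tangent at (47, 46): λ = (3·47² + 31)/(2·46) ≡ 9/31. 31⁻¹ ≡ 2 (mod 61), so λ ≡ 9·2 ≡ 18.
  x = λ² - 47 - 47 = 324 - 94 ≡ 47; y = λ·(47 - 47) - 46 ≡ 15. → (47, 15)
3G: (47, 15) + (47, 46): same x and y₁ ≡ -y₂, so the sum is ∞.
3G = ∞.
Finally 3G + H:
∞ + (60, 57) = (60, 57) (identity).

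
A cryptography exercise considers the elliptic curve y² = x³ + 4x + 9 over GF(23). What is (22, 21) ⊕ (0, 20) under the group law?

(22, 21) + (0, 20). λ = (20 - 21)/(0 - 22) ≡ 22/1 mod 23. 1⁻¹ ≡ 1 (mod 23), so λ ≡ 22.
  x = λ² - 22 - 0 = 484 - 22 ≡ 2; y = λ·(22 - 2) - 21 ≡ 5. → (2, 5)

(2, 5)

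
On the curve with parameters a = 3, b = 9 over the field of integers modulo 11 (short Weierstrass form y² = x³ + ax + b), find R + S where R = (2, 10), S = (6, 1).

(2, 10) + (6, 1). λ = (1 - 10)/(6 - 2) ≡ 2/4 mod 11. 4⁻¹ ≡ 3 (mod 11), so λ ≡ 6.
  x = λ² - 2 - 6 = 36 - 8 ≡ 6; y = λ·(2 - 6) - 10 ≡ 10. → (6, 10)

(6, 10)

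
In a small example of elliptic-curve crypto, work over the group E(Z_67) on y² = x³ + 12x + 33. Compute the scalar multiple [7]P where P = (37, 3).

Repeated addition: build up to 7P.
2P: tangent at (37, 3): λ = (3·37² + 12)/(2·3) ≡ 32/6. 6⁻¹ ≡ 56 (mod 67) since 6·56 = 336 ≡ 1, so λ ≡ 32·56 ≡ 50.
  x = λ² - 37 - 37 = 2500 - 74 ≡ 14; y = λ·(37 - 14) - 3 ≡ 8. → (14, 8)
3P: (14, 8) + (37, 3). λ = (3 - 8)/(37 - 14) ≡ 62/23 mod 67. 23⁻¹ ≡ 35 (mod 67) since 23·35 = 805 ≡ 1, so λ ≡ 26.
  x = λ² - 14 - 37 = 676 - 51 ≡ 22; y = λ·(14 - 22) - 8 ≡ 52. → (22, 52)
4P: (22, 52) + (37, 3). λ = (3 - 52)/(37 - 22) ≡ 18/15 mod 67. 15⁻¹ ≡ 9 (mod 67), so λ ≡ 28.
  x = λ² - 22 - 37 = 784 - 59 ≡ 55; y = λ·(22 - 55) - 52 ≡ 29. → (55, 29)
5P: (55, 29) + (37, 3). λ = (3 - 29)/(37 - 55) ≡ 41/49 mod 67. 49⁻¹ ≡ 26 (mod 67), so λ ≡ 61.
  x = λ² - 55 - 37 = 3721 - 92 ≡ 11; y = λ·(55 - 11) - 29 ≡ 42. → (11, 42)
6P: (11, 42) + (37, 3). λ = (3 - 42)/(37 - 11) ≡ 28/26 mod 67. 26⁻¹ ≡ 49 (mod 67) since 26·49 = 1274 ≡ 1, so λ ≡ 32.
  x = λ² - 11 - 37 = 1024 - 48 ≡ 38; y = λ·(11 - 38) - 42 ≡ 32. → (38, 32)
7P: (38, 32) + (37, 3). λ = (3 - 32)/(37 - 38) ≡ 38/66 mod 67. 66⁻¹ ≡ 66 (mod 67) since 66·66 = 4356 ≡ 1, so λ ≡ 29.
  x = λ² - 38 - 37 = 841 - 75 ≡ 29; y = λ·(38 - 29) - 32 ≡ 28. → (29, 28)

(29, 28)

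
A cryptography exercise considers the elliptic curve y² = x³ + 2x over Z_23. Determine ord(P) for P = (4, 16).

2P: tangent at (4, 16): λ = (3·4² + 2)/(2·16) ≡ 4/9. 9⁻¹ ≡ 18 (mod 23), so λ ≡ 4·18 ≡ 3.
  x = λ² - 4 - 4 = 9 - 8 ≡ 1; y = λ·(4 - 1) - 16 ≡ 16. → (1, 16)
3P: (1, 16) + (4, 16). λ = (16 - 16)/(4 - 1) ≡ 0/3 mod 23. 3⁻¹ ≡ 8 (mod 23) since 3·8 = 24 ≡ 1, so λ ≡ 0.
  x = λ² - 1 - 4 = 0 - 5 ≡ 18; y = λ·(1 - 18) - 16 ≡ 7. → (18, 7)
4P: (18, 7) + (4, 16). λ = (16 - 7)/(4 - 18) ≡ 9/9 mod 23. 9⁻¹ ≡ 18 (mod 23), so λ ≡ 1.
  x = λ² - 18 - 4 = 1 - 22 ≡ 2; y = λ·(18 - 2) - 7 ≡ 9. → (2, 9)
5P: (2, 9) + (4, 16). λ = (16 - 9)/(4 - 2) ≡ 7/2 mod 23. 2⁻¹ ≡ 12 (mod 23), so λ ≡ 15.
  x = λ² - 2 - 4 = 225 - 6 ≡ 12; y = λ·(2 - 12) - 9 ≡ 2. → (12, 2)
6P: (12, 2) + (4, 16). λ = (16 - 2)/(4 - 12) ≡ 14/15 mod 23. 15⁻¹ ≡ 20 (mod 23), so λ ≡ 4.
  x = λ² - 12 - 4 = 16 - 16 ≡ 0; y = λ·(12 - 0) - 2 ≡ 0. → (0, 0)
7P: (0, 0) + (4, 16). λ = (16 - 0)/(4 - 0) ≡ 16/4 mod 23. 4⁻¹ ≡ 6 (mod 23) since 4·6 = 24 ≡ 1, so λ ≡ 4.
  x = λ² - 0 - 4 = 16 - 4 ≡ 12; y = λ·(0 - 12) - 0 ≡ 21. → (12, 21)
8P: (12, 21) + (4, 16). λ = (16 - 21)/(4 - 12) ≡ 18/15 mod 23. 15⁻¹ ≡ 20 (mod 23) since 15·20 = 300 ≡ 1, so λ ≡ 15.
  x = λ² - 12 - 4 = 225 - 16 ≡ 2; y = λ·(12 - 2) - 21 ≡ 14. → (2, 14)
9P: (2, 14) + (4, 16). λ = (16 - 14)/(4 - 2) ≡ 2/2 mod 23. 2⁻¹ ≡ 12 (mod 23), so λ ≡ 1.
  x = λ² - 2 - 4 = 1 - 6 ≡ 18; y = λ·(2 - 18) - 14 ≡ 16. → (18, 16)
10P: (18, 16) + (4, 16). λ = (16 - 16)/(4 - 18) ≡ 0/9 mod 23. 9⁻¹ ≡ 18 (mod 23), so λ ≡ 0.
  x = λ² - 18 - 4 = 0 - 22 ≡ 1; y = λ·(18 - 1) - 16 ≡ 7. → (1, 7)
11P: (1, 7) + (4, 16). λ = (16 - 7)/(4 - 1) ≡ 9/3 mod 23. 3⁻¹ ≡ 8 (mod 23), so λ ≡ 3.
  x = λ² - 1 - 4 = 9 - 5 ≡ 4; y = λ·(1 - 4) - 7 ≡ 7. → (4, 7)
12P: (4, 7) + (4, 16): same x and y₁ ≡ -y₂, so the sum is 𝒪.
12P = 𝒪, so the order is 12.

12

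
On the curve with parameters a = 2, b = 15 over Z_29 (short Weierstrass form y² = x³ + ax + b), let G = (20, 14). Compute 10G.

(24, 24)

Double-and-add on 10 = (1010)₂. Start with G = (20, 14) for the leading 1-bit.
double: tangent at (20, 14): λ = (3·20² + 2)/(2·14) ≡ 13/28. 28⁻¹ ≡ 28 (mod 29), so λ ≡ 13·28 ≡ 16.
  x = λ² - 20 - 20 = 256 - 40 ≡ 13; y = λ·(20 - 13) - 14 ≡ 11. → (13, 11)
double: tangent at (13, 11): λ = (3·13² + 2)/(2·11) ≡ 16/22. 22⁻¹ ≡ 4 (mod 29), so λ ≡ 16·4 ≡ 6.
  x = λ² - 13 - 13 = 36 - 26 ≡ 10; y = λ·(13 - 10) - 11 ≡ 7. → (10, 7)
add G: (10, 7) + (20, 14). λ = (14 - 7)/(20 - 10) ≡ 7/10 mod 29. 10⁻¹ ≡ 3 (mod 29), so λ ≡ 21.
  x = λ² - 10 - 20 = 441 - 30 ≡ 5; y = λ·(10 - 5) - 7 ≡ 11. → (5, 11)
double: tangent at (5, 11): λ = (3·5² + 2)/(2·11) ≡ 19/22. 22⁻¹ ≡ 4 (mod 29) since 22·4 = 88 ≡ 1, so λ ≡ 19·4 ≡ 18.
  x = λ² - 5 - 5 = 324 - 10 ≡ 24; y = λ·(5 - 24) - 11 ≡ 24. → (24, 24)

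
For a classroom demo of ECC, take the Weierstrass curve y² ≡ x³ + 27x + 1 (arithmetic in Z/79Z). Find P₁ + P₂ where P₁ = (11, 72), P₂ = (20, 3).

(11, 72) + (20, 3). λ = (3 - 72)/(20 - 11) ≡ 10/9 mod 79. 9⁻¹ ≡ 44 (mod 79), so λ ≡ 45.
  x = λ² - 11 - 20 = 2025 - 31 ≡ 19; y = λ·(11 - 19) - 72 ≡ 42. → (19, 42)

(19, 42)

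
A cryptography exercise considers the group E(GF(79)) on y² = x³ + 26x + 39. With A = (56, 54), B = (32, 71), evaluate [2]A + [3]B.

First 2A:
Repeated addition: build up to 2A.
2A: tangent at (56, 54): λ = (3·56² + 26)/(2·54) ≡ 33/29. 29⁻¹ ≡ 30 (mod 79), so λ ≡ 33·30 ≡ 42.
  x = λ² - 56 - 56 = 1764 - 112 ≡ 72; y = λ·(56 - 72) - 54 ≡ 64. → (72, 64)
2A = (72, 64).
Next 3B:
Repeated addition: build up to 3B.
2B: tangent at (32, 71): λ = (3·32² + 26)/(2·71) ≡ 17/63. 63⁻¹ ≡ 74 (mod 79), so λ ≡ 17·74 ≡ 73.
  x = λ² - 32 - 32 = 5329 - 64 ≡ 51; y = λ·(32 - 51) - 71 ≡ 43. → (51, 43)
3B: (51, 43) + (32, 71). λ = (71 - 43)/(32 - 51) ≡ 28/60 mod 79. 60⁻¹ ≡ 54 (mod 79) since 60·54 = 3240 ≡ 1, so λ ≡ 11.
  x = λ² - 51 - 32 = 121 - 83 ≡ 38; y = λ·(51 - 38) - 43 ≡ 21. → (38, 21)
3B = (38, 21).
Finally 2A + 3B:
(72, 64) + (38, 21). λ = (21 - 64)/(38 - 72) ≡ 36/45 mod 79. 45⁻¹ ≡ 72 (mod 79), so λ ≡ 64.
  x = λ² - 72 - 38 = 4096 - 110 ≡ 36; y = λ·(72 - 36) - 64 ≡ 28. → (36, 28)

(36, 28)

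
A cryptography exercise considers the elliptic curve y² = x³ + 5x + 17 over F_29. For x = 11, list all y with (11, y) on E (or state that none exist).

x³ + 5x + 17 = 1403 ≡ 11 (mod 29).
11 is a non-residue mod 29; no y exists.

none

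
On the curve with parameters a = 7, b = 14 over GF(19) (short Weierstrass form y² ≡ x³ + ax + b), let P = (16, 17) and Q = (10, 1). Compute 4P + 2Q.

First 4P:
Double-and-add on 4 = (100)₂. Start with P = (16, 17) for the leading 1-bit.
double: tangent at (16, 17): λ = (3·16² + 7)/(2·17) ≡ 15/15. 15⁻¹ ≡ 14 (mod 19) since 15·14 = 210 ≡ 1, so λ ≡ 15·14 ≡ 1.
  x = λ² - 16 - 16 = 1 - 32 ≡ 7; y = λ·(16 - 7) - 17 ≡ 11. → (7, 11)
double: tangent at (7, 11): λ = (3·7² + 7)/(2·11) ≡ 2/3. 3⁻¹ ≡ 13 (mod 19), so λ ≡ 2·13 ≡ 7.
  x = λ² - 7 - 7 = 49 - 14 ≡ 16; y = λ·(7 - 16) - 11 ≡ 2. → (16, 2)
4P = (16, 2).
Next 2Q:
Repeated addition: build up to 2Q.
2Q: tangent at (10, 1): λ = (3·10² + 7)/(2·1) ≡ 3/2. 2⁻¹ ≡ 10 (mod 19), so λ ≡ 3·10 ≡ 11.
  x = λ² - 10 - 10 = 121 - 20 ≡ 6; y = λ·(10 - 6) - 1 ≡ 5. → (6, 5)
2Q = (6, 5).
Finally 4P + 2Q:
(16, 2) + (6, 5). λ = (5 - 2)/(6 - 16) ≡ 3/9 mod 19. 9⁻¹ ≡ 17 (mod 19) since 9·17 = 153 ≡ 1, so λ ≡ 13.
  x = λ² - 16 - 6 = 169 - 22 ≡ 14; y = λ·(16 - 14) - 2 ≡ 5. → (14, 5)

(14, 5)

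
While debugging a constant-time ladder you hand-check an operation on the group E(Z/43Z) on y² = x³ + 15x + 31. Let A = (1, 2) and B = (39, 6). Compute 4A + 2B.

(39, 6)

First 4A:
Repeated addition: build up to 4A.
2A: tangent at (1, 2): λ = (3·1² + 15)/(2·2) ≡ 18/4. 4⁻¹ ≡ 11 (mod 43), so λ ≡ 18·11 ≡ 26.
  x = λ² - 1 - 1 = 676 - 2 ≡ 29; y = λ·(1 - 29) - 2 ≡ 1. → (29, 1)
3A: (29, 1) + (1, 2). λ = (2 - 1)/(1 - 29) ≡ 1/15 mod 43. 15⁻¹ ≡ 23 (mod 43), so λ ≡ 23.
  x = λ² - 29 - 1 = 529 - 30 ≡ 26; y = λ·(29 - 26) - 1 ≡ 25. → (26, 25)
4A: (26, 25) + (1, 2). λ = (2 - 25)/(1 - 26) ≡ 20/18 mod 43. 18⁻¹ ≡ 12 (mod 43), so λ ≡ 25.
  x = λ² - 26 - 1 = 625 - 27 ≡ 39; y = λ·(26 - 39) - 25 ≡ 37. → (39, 37)
4A = (39, 37).
Next 2B:
Repeated addition: build up to 2B.
2B: tangent at (39, 6): λ = (3·39² + 15)/(2·6) ≡ 20/12. 12⁻¹ ≡ 18 (mod 43) since 12·18 = 216 ≡ 1, so λ ≡ 20·18 ≡ 16.
  x = λ² - 39 - 39 = 256 - 78 ≡ 6; y = λ·(39 - 6) - 6 ≡ 6. → (6, 6)
2B = (6, 6).
Finally 4A + 2B:
(39, 37) + (6, 6). λ = (6 - 37)/(6 - 39) ≡ 12/10 mod 43. 10⁻¹ ≡ 13 (mod 43), so λ ≡ 27.
  x = λ² - 39 - 6 = 729 - 45 ≡ 39; y = λ·(39 - 39) - 37 ≡ 6. → (39, 6)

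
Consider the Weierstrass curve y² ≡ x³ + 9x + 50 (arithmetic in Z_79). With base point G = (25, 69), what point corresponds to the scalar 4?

Double-and-add on 4 = (100)₂. Start with G = (25, 69) for the leading 1-bit.
double: tangent at (25, 69): λ = (3·25² + 9)/(2·69) ≡ 67/59. 59⁻¹ ≡ 75 (mod 79), so λ ≡ 67·75 ≡ 48.
  x = λ² - 25 - 25 = 2304 - 50 ≡ 42; y = λ·(25 - 42) - 69 ≡ 63. → (42, 63)
double: tangent at (42, 63): λ = (3·42² + 9)/(2·63) ≡ 8/47. 47⁻¹ ≡ 37 (mod 79) since 47·37 = 1739 ≡ 1, so λ ≡ 8·37 ≡ 59.
  x = λ² - 42 - 42 = 3481 - 84 ≡ 0; y = λ·(42 - 0) - 63 ≡ 45. → (0, 45)

(0, 45)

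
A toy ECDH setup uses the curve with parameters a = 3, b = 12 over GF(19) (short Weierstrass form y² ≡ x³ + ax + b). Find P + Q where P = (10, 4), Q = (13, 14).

(10, 4) + (13, 14). λ = (14 - 4)/(13 - 10) ≡ 10/3 mod 19. 3⁻¹ ≡ 13 (mod 19), so λ ≡ 16.
  x = λ² - 10 - 13 = 256 - 23 ≡ 5; y = λ·(10 - 5) - 4 ≡ 0. → (5, 0)

(5, 0)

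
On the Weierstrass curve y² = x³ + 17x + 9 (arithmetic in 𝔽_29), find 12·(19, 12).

Write Q = (19, 12).
Double-and-add on 12 = (1100)₂. Start with Q = (19, 12) for the leading 1-bit.
double: tangent at (19, 12): λ = (3·19² + 17)/(2·12) ≡ 27/24. 24⁻¹ ≡ 23 (mod 29), so λ ≡ 27·23 ≡ 12.
  x = λ² - 19 - 19 = 144 - 38 ≡ 19; y = λ·(19 - 19) - 12 ≡ 17. → (19, 17)
add Q: (19, 17) + (19, 12): same x and y₁ ≡ -y₂, so the sum is 𝒪.
double: 𝒪 + 𝒪 = 𝒪 (identity).
double: 𝒪 + 𝒪 = 𝒪 (identity).

O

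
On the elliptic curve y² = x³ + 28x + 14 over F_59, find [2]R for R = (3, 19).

(3, 40)

tangent at (3, 19): λ = (3·3² + 28)/(2·19) ≡ 55/38. 38⁻¹ ≡ 14 (mod 59), so λ ≡ 55·14 ≡ 3.
  x = λ² - 3 - 3 = 9 - 6 ≡ 3; y = λ·(3 - 3) - 19 ≡ 40. → (3, 40)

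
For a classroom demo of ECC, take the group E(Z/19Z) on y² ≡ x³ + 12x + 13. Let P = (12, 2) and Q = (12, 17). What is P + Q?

The two points share x = 12 and their y-coordinates satisfy 2 + 17 ≡ 0 (mod 19), so they are inverses. Their sum is O.

O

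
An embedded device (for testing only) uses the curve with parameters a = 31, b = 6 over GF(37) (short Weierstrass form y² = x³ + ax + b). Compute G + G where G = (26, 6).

tangent at (26, 6): λ = (3·26² + 31)/(2·6) ≡ 24/12. 12⁻¹ ≡ 34 (mod 37) since 12·34 = 408 ≡ 1, so λ ≡ 24·34 ≡ 2.
  x = λ² - 26 - 26 = 4 - 52 ≡ 26; y = λ·(26 - 26) - 6 ≡ 31. → (26, 31)

(26, 31)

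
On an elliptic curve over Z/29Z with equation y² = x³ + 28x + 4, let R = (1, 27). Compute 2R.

tangent at (1, 27): λ = (3·1² + 28)/(2·27) ≡ 2/25. 25⁻¹ ≡ 7 (mod 29), so λ ≡ 2·7 ≡ 14.
  x = λ² - 1 - 1 = 196 - 2 ≡ 20; y = λ·(1 - 20) - 27 ≡ 26. → (20, 26)

(20, 26)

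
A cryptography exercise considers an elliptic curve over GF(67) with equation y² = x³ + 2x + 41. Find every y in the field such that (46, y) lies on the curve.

x³ + 2x + 41 = 97469 ≡ 51 (mod 67).
51 is a non-residue mod 67; no y exists.

none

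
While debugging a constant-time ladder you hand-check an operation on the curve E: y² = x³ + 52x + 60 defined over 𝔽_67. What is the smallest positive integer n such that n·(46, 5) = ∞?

2P: tangent at (46, 5): λ = (3·46² + 52)/(2·5) ≡ 35/10. 10⁻¹ ≡ 47 (mod 67), so λ ≡ 35·47 ≡ 37.
  x = λ² - 46 - 46 = 1369 - 92 ≡ 4; y = λ·(46 - 4) - 5 ≡ 8. → (4, 8)
3P: (4, 8) + (46, 5). λ = (5 - 8)/(46 - 4) ≡ 64/42 mod 67. 42⁻¹ ≡ 8 (mod 67) since 42·8 = 336 ≡ 1, so λ ≡ 43.
  x = λ² - 4 - 46 = 1849 - 50 ≡ 57; y = λ·(4 - 57) - 8 ≡ 58. → (57, 58)
4P: (57, 58) + (46, 5). λ = (5 - 58)/(46 - 57) ≡ 14/56 mod 67. 56⁻¹ ≡ 6 (mod 67), so λ ≡ 17.
  x = λ² - 57 - 46 = 289 - 103 ≡ 52; y = λ·(57 - 52) - 58 ≡ 27. → (52, 27)
5P: (52, 27) + (46, 5). λ = (5 - 27)/(46 - 52) ≡ 45/61 mod 67. 61⁻¹ ≡ 11 (mod 67), so λ ≡ 26.
  x = λ² - 52 - 46 = 676 - 98 ≡ 42; y = λ·(52 - 42) - 27 ≡ 32. → (42, 32)
6P: (42, 32) + (46, 5). λ = (5 - 32)/(46 - 42) ≡ 40/4 mod 67. 4⁻¹ ≡ 17 (mod 67) since 4·17 = 68 ≡ 1, so λ ≡ 10.
  x = λ² - 42 - 46 = 100 - 88 ≡ 12; y = λ·(42 - 12) - 32 ≡ 0. → (12, 0)
7P: (12, 0) + (46, 5). λ = (5 - 0)/(46 - 12) ≡ 5/34 mod 67. 34⁻¹ ≡ 2 (mod 67), so λ ≡ 10.
  x = λ² - 12 - 46 = 100 - 58 ≡ 42; y = λ·(12 - 42) - 0 ≡ 35. → (42, 35)
8P: (42, 35) + (46, 5). λ = (5 - 35)/(46 - 42) ≡ 37/4 mod 67. 4⁻¹ ≡ 17 (mod 67) since 4·17 = 68 ≡ 1, so λ ≡ 26.
  x = λ² - 42 - 46 = 676 - 88 ≡ 52; y = λ·(42 - 52) - 35 ≡ 40. → (52, 40)
9P: (52, 40) + (46, 5). λ = (5 - 40)/(46 - 52) ≡ 32/61 mod 67. 61⁻¹ ≡ 11 (mod 67) since 61·11 = 671 ≡ 1, so λ ≡ 17.
  x = λ² - 52 - 46 = 289 - 98 ≡ 57; y = λ·(52 - 57) - 40 ≡ 9. → (57, 9)
10P: (57, 9) + (46, 5). λ = (5 - 9)/(46 - 57) ≡ 63/56 mod 67. 56⁻¹ ≡ 6 (mod 67) since 56·6 = 336 ≡ 1, so λ ≡ 43.
  x = λ² - 57 - 46 = 1849 - 103 ≡ 4; y = λ·(57 - 4) - 9 ≡ 59. → (4, 59)
11P: (4, 59) + (46, 5). λ = (5 - 59)/(46 - 4) ≡ 13/42 mod 67. 42⁻¹ ≡ 8 (mod 67), so λ ≡ 37.
  x = λ² - 4 - 46 = 1369 - 50 ≡ 46; y = λ·(4 - 46) - 59 ≡ 62. → (46, 62)
12P: (46, 62) + (46, 5): same x and y₁ ≡ -y₂, so the sum is ∞.
12P = ∞, so the order is 12.

12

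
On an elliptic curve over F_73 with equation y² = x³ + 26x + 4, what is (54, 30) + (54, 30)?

tangent at (54, 30): λ = (3·54² + 26)/(2·30) ≡ 14/60. 60⁻¹ ≡ 28 (mod 73) since 60·28 = 1680 ≡ 1, so λ ≡ 14·28 ≡ 27.
  x = λ² - 54 - 54 = 729 - 108 ≡ 37; y = λ·(54 - 37) - 30 ≡ 64. → (37, 64)

(37, 64)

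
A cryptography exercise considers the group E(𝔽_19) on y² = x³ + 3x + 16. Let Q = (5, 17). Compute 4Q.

(8, 1)

Double-and-add on 4 = (100)₂. Start with Q = (5, 17) for the leading 1-bit.
double: tangent at (5, 17): λ = (3·5² + 3)/(2·17) ≡ 2/15. 15⁻¹ ≡ 14 (mod 19), so λ ≡ 2·14 ≡ 9.
  x = λ² - 5 - 5 = 81 - 10 ≡ 14; y = λ·(5 - 14) - 17 ≡ 16. → (14, 16)
double: tangent at (14, 16): λ = (3·14² + 3)/(2·16) ≡ 2/13. 13⁻¹ ≡ 3 (mod 19) since 13·3 = 39 ≡ 1, so λ ≡ 2·3 ≡ 6.
  x = λ² - 14 - 14 = 36 - 28 ≡ 8; y = λ·(14 - 8) - 16 ≡ 1. → (8, 1)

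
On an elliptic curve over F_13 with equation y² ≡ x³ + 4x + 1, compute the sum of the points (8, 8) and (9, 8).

(8, 8) + (9, 8). λ = (8 - 8)/(9 - 8) ≡ 0/1 mod 13. 1⁻¹ ≡ 1 (mod 13), so λ ≡ 0.
  x = λ² - 8 - 9 = 0 - 17 ≡ 9; y = λ·(8 - 9) - 8 ≡ 5. → (9, 5)

(9, 5)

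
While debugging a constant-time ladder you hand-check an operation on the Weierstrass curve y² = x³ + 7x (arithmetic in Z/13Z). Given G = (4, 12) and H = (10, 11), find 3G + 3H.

First 3G:
Repeated addition: build up to 3G.
2G: tangent at (4, 12): λ = (3·4² + 7)/(2·12) ≡ 3/11. 11⁻¹ ≡ 6 (mod 13), so λ ≡ 3·6 ≡ 5.
  x = λ² - 4 - 4 = 25 - 8 ≡ 4; y = λ·(4 - 4) - 12 ≡ 1. → (4, 1)
3G: (4, 1) + (4, 12): same x and y₁ ≡ -y₂, so the sum is ∞.
3G = ∞.
Next 3H:
Repeated addition: build up to 3H.
2H: tangent at (10, 11): λ = (3·10² + 7)/(2·11) ≡ 8/9. 9⁻¹ ≡ 3 (mod 13), so λ ≡ 8·3 ≡ 11.
  x = λ² - 10 - 10 = 121 - 20 ≡ 10; y = λ·(10 - 10) - 11 ≡ 2. → (10, 2)
3H: (10, 2) + (10, 11): same x and y₁ ≡ -y₂, so the sum is ∞.
3H = ∞.
Finally 3G + 3H:
∞ + ∞ = ∞ (identity).

O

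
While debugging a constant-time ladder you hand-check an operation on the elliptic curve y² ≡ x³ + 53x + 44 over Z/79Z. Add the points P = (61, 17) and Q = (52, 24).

(61, 17) + (52, 24). λ = (24 - 17)/(52 - 61) ≡ 7/70 mod 79. 70⁻¹ ≡ 35 (mod 79), so λ ≡ 8.
  x = λ² - 61 - 52 = 64 - 113 ≡ 30; y = λ·(61 - 30) - 17 ≡ 73. → (30, 73)

(30, 73)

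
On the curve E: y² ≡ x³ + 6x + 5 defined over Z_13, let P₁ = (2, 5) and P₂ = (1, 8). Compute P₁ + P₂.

(2, 5) + (1, 8). λ = (8 - 5)/(1 - 2) ≡ 3/12 mod 13. 12⁻¹ ≡ 12 (mod 13), so λ ≡ 10.
  x = λ² - 2 - 1 = 100 - 3 ≡ 6; y = λ·(2 - 6) - 5 ≡ 7. → (6, 7)

(6, 7)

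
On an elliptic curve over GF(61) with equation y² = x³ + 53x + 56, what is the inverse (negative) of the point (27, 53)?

-(27, 53) = (27, -53 mod 61) = (27, 8).

(27, 8)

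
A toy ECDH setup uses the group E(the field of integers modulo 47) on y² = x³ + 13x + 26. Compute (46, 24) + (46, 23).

O

The two points share x = 46 and their y-coordinates satisfy 24 + 23 ≡ 0 (mod 47), so they are inverses. Their sum is 𝒪.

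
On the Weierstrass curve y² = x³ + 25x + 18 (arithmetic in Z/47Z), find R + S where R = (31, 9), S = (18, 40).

(34, 9)

(31, 9) + (18, 40). λ = (40 - 9)/(18 - 31) ≡ 31/34 mod 47. 34⁻¹ ≡ 18 (mod 47), so λ ≡ 41.
  x = λ² - 31 - 18 = 1681 - 49 ≡ 34; y = λ·(31 - 34) - 9 ≡ 9. → (34, 9)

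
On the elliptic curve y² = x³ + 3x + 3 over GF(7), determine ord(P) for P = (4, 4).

6

2P: tangent at (4, 4): λ = (3·4² + 3)/(2·4) ≡ 2/1. 1⁻¹ ≡ 1 (mod 7) since 1·1 = 1 ≡ 1, so λ ≡ 2·1 ≡ 2.
  x = λ² - 4 - 4 = 4 - 8 ≡ 3; y = λ·(4 - 3) - 4 ≡ 5. → (3, 5)
3P: (3, 5) + (4, 4). λ = (4 - 5)/(4 - 3) ≡ 6/1 mod 7. 1⁻¹ ≡ 1 (mod 7) since 1·1 = 1 ≡ 1, so λ ≡ 6.
  x = λ² - 3 - 4 = 36 - 7 ≡ 1; y = λ·(3 - 1) - 5 ≡ 0. → (1, 0)
4P: (1, 0) + (4, 4). λ = (4 - 0)/(4 - 1) ≡ 4/3 mod 7. 3⁻¹ ≡ 5 (mod 7), so λ ≡ 6.
  x = λ² - 1 - 4 = 36 - 5 ≡ 3; y = λ·(1 - 3) - 0 ≡ 2. → (3, 2)
5P: (3, 2) + (4, 4). λ = (4 - 2)/(4 - 3) ≡ 2/1 mod 7. 1⁻¹ ≡ 1 (mod 7) since 1·1 = 1 ≡ 1, so λ ≡ 2.
  x = λ² - 3 - 4 = 4 - 7 ≡ 4; y = λ·(3 - 4) - 2 ≡ 3. → (4, 3)
6P: (4, 3) + (4, 4): same x and y₁ ≡ -y₂, so the sum is O.
6P = O, so the order is 6.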